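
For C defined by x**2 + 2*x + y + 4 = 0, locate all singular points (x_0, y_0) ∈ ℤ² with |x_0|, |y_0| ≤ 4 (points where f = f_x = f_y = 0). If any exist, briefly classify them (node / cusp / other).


No singular points in the scanned grid; C is smooth there.

Compute partial derivatives:
  f_x = 2*x + 2.
  f_y = 1.
f_y = 1 is a nonzero constant, so f_y never vanishes: no point (x, y) can satisfy f = f_x = f_y = 0. In particular no (x, y) ∈ {−4, ..., 4}² is singular; the curve is smooth.


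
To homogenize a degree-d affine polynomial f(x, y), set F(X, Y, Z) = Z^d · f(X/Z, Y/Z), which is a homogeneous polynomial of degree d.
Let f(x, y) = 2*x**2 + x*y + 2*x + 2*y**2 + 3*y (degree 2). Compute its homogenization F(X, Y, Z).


F(X, Y, Z) = 2*X**2 + X*Y + 2*X*Z + 2*Y**2 + 3*Y*Z

deg(f) = 2.
Substitute x = X/Z, y = Y/Z into f, then multiply by Z^2.
  monomial 2·x^2·y^0 ↦ 2·X^2·Y^0·Z^0.
  monomial 1·x^1·y^1 ↦ 1·X^1·Y^1·Z^0.
  monomial 2·x^1·y^0 ↦ 2·X^1·Y^0·Z^1.
  monomial 2·x^0·y^2 ↦ 2·X^0·Y^2·Z^0.
  monomial 3·x^0·y^1 ↦ 3·X^0·Y^1·Z^1.
Collecting: F(X, Y, Z) = 2*X**2 + X*Y + 2*X*Z + 2*Y**2 + 3*Y*Z.


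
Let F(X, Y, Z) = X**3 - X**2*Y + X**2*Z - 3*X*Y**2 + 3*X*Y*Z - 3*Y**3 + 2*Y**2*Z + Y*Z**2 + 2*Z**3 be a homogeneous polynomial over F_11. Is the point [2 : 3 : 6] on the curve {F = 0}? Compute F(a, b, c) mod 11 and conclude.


F(2,3,6) ≡ 3 (mod 11); P is NOT on the curve.

Evaluate F(2, 3, 6) term-by-term (mod 11).
  X**3 ↦ 1·8·1·1 = 8
  -X**2*Y ↦ -1·4·3·1 = -12
  X**2*Z ↦ 1·4·1·6 = 24
  -3*X*Y**2 ↦ -3·2·9·1 = -54
  3*X*Y*Z ↦ 3·2·3·6 = 108
  -3*Y**3 ↦ -3·1·27·1 = -81
  2*Y**2*Z ↦ 2·1·9·6 = 108
  Y*Z**2 ↦ 1·1·3·36 = 108
  2*Z**3 ↦ 2·1·1·216 = 432
Sum: F(2, 3, 6) = (8) + (-12) + (24) + (-54) + (108) + (-81) + (108) + (108) + (432) = 641.
Reducing mod 11: 641 ≡ 3 (mod 11).
Since F(a, b, c) ≡ 3 ≠ 0 (mod 11), P does NOT lie on the curve.


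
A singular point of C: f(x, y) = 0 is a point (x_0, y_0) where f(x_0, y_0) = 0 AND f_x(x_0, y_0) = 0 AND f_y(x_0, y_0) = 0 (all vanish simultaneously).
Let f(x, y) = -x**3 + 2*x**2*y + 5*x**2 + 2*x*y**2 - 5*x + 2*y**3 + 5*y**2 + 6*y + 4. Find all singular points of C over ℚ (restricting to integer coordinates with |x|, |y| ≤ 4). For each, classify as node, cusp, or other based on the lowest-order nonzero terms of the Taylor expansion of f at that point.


Singular points: {(1, -1)}; classification: cusp.

Compute partial derivatives:
  f_x = -3*x**2 + 4*x*y + 10*x + 2*y**2 - 5.
  f_y = 2*x**2 + 4*x*y + 6*y**2 + 10*y + 6.
Scan x_0 ∈ {−4, ..., 4}. For each x_0, f_y(x_0, y) is a polynomial in y; find its integer roots y ∈ {−4, ..., 4}, then test f_x and f at those candidates.
  x = -4: f_y(-4, y) = 6*y**2 - 6*y + 38; no integer root y with |y| ≤ 4.
  x = -3: f_y(-3, y) = 6*y**2 - 2*y + 24; no integer root y with |y| ≤ 4.
  x = -2: f_y(-2, y) = 6*y**2 + 2*y + 14; no integer root y with |y| ≤ 4.
  x = -1: f_y(-1, y) = 6*y**2 + 6*y + 8; no integer root y with |y| ≤ 4.
  x = 0: f_y(0, y) = 6*y**2 + 10*y + 6; no integer root y with |y| ≤ 4.
  x = 1: f_y(1, y) = 6*y**2 + 14*y + 8; vanishes at y ∈ {-1}. (1, -1): f_x = 0, f = 0 — SINGULAR.
  x = 2: f_y(2, y) = 6*y**2 + 18*y + 14; no integer root y with |y| ≤ 4.
  x = 3: f_y(3, y) = 6*y**2 + 22*y + 24; no integer root y with |y| ≤ 4.
  x = 4: f_y(4, y) = 6*y**2 + 26*y + 38; no integer root y with |y| ≤ 4.
Only singular point on the grid: (1, -1).
Classify: substitute x = 1 + u, y = -1 + v and expand: f = -u**3 + 2*u**2*v + 2*u*v**2 + 2*v**3 + v**2.
No constant or linear terms (consistent with a singular point). Quadratic part: v**2. Cubic part: -u**3 + 2*u**2*v + 2*u*v**2 + 2*v**3.
The quadratic part v**2 is a perfect square, so there is a single (double) tangent line v = 0, i.e. y = -1. Restricting the cubic part to that line (v = 0) leaves -u**3 ≠ 0, so f is not divisible by v and the branch is v² ≈ u**3 to lowest order — this is a cusp.
Classification: cusp.


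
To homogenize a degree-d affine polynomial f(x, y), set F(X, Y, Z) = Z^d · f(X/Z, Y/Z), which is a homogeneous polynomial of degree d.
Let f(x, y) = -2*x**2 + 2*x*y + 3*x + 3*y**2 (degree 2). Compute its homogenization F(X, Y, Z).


F(X, Y, Z) = -2*X**2 + 2*X*Y + 3*X*Z + 3*Y**2

deg(f) = 2.
Substitute x = X/Z, y = Y/Z into f, then multiply by Z^2.
  monomial -2·x^2·y^0 ↦ -2·X^2·Y^0·Z^0.
  monomial 2·x^1·y^1 ↦ 2·X^1·Y^1·Z^0.
  monomial 3·x^1·y^0 ↦ 3·X^1·Y^0·Z^1.
  monomial 3·x^0·y^2 ↦ 3·X^0·Y^2·Z^0.
Collecting: F(X, Y, Z) = -2*X**2 + 2*X*Y + 3*X*Z + 3*Y**2.


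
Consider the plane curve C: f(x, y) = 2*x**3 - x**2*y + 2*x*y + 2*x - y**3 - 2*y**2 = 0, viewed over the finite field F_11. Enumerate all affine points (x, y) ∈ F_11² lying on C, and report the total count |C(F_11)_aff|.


Affine F_11-points: {(0, 0), (0, 9), (1, 4), (3, 9), (4, 10), (5, 1), (5, 7), (6, 7), (7, 3), (7, 8), (7, 9), (9, 7)}; count = 12.

For each of the 121 pairs (x, y) ∈ F_11², evaluate f(x, y) mod 11. Record the zeros.
  x = 0: [0↦0, 1↦8, 2↦6, 3↦10, 4↦3, 5↦1, 6↦9, 7↦10, 8↦9, 9↦0, 10↦10]  zeros at y ∈ {0, 9}
  x = 1: [0↦4, 1↦2, 2↦1, 3↦6, 4↦0, 5↦10, 6↦8, 7↦10, 8↦10, 9↦2, 10↦2]  zeros at y ∈ {4}
  x = 2: [0↦9, 1↦6, 2↦4, 3↦8, 4↦1, 5↦10, 6↦7, 7↦8, 8↦7, 9↦9, 10↦8]  zeros at y ∈ ∅
  x = 3: [0↦5, 1↦10, 2↦5, 3↦6, 4↦7, 5↦2, 6↦7, 7↦5, 8↦1, 9↦0, 10↦7]  zeros at y ∈ {9}
  x = 4: [0↦4, 1↦4, 2↦5, 3↦1, 4↦8, 5↦9, 6↦9, 7↦2, 8↦4, 9↦9, 10↦0]  zeros at y ∈ {10}
  x = 5: [0↦7, 1↦0, 2↦5, 3↦5, 4↦5, 5↦10, 6↦3, 7↦0, 8↦6, 9↦4, 10↦10]  zeros at y ∈ {1, 7}
  x = 6: [0↦4, 1↦10, 2↦6, 3↦8, 4↦10, 5↦6, 6↦1, 7↦0, 8↦8, 9↦8, 10↦5]  zeros at y ∈ {7}
  x = 7: [0↦7, 1↦2, 2↦9, 3↦0, 4↦2, 5↦9, 6↦4, 7↦3, 8↦0, 9↦0, 10↦8]  zeros at y ∈ {3, 8, 9}
  x = 8: [0↦6, 1↦10, 2↦4, 3↦4, 4↦4, 5↦9, 6↦2, 7↦10, 8↦5, 9↦3, 10↦9]  zeros at y ∈ ∅
  x = 9: [0↦2, 1↦2, 2↦3, 3↦10, 4↦6, 5↦7, 6↦7, 7↦0, 8↦2, 9↦7, 10↦9]  zeros at y ∈ {7}
  x = 10: [0↦7, 1↦1, 2↦7, 3↦8, 4↦9, 5↦4, 6↦9, 7↦7, 8↦3, 9↦2, 10↦9]  zeros at y ∈ ∅
Collecting zeros: affine points = {(0, 0), (0, 9), (1, 4), (3, 9), (4, 10), (5, 1), (5, 7), (6, 7), (7, 3), (7, 8), (7, 9), (9, 7)}.
Total count |C(F_11)_aff| = 12.


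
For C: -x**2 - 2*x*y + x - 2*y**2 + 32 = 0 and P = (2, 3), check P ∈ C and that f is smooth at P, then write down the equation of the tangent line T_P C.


Tangent line at P: -9*x - 16*y + 66 = 0.

Step 1: f(2, 3) = 0, so P lies on C.
Step 2: partial derivatives
  f_x(x, y) = -2*x - 2*y + 1, f_y(x, y) = -2*x - 4*y.
  f_x(P) = -9, f_y(P) = -16 (gradient nonzero, so P is smooth).
Step 3: tangent line at P: -9·(x − 2) + -16·(y − 3) = 0.
Expanding: -9*x - 16*y + 66 = 0.


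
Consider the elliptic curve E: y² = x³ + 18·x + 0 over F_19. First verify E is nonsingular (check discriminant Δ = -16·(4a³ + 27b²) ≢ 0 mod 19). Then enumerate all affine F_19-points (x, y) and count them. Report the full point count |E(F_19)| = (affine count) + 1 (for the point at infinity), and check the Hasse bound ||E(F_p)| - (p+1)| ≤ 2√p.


Affine points = {(0, 0), (1, 0), (2, 5), (2, 14), (3, 9), (3, 10), (5, 5), (5, 14), (6, 1), (6, 18), (9, 6), (9, 13), (11, 3), (11, 16), (12, 5), (12, 14), (15, 4), (15, 15), (18, 0)}; affine count = 19; |E(F_19)| = 20.

Discriminant check: Δ ∝ 4a³ + 27b² = 4·18³ + 27·0² = 4·5832 + 27·0 ≡ 15 (mod 19). Nonzero ⇒ E is nonsingular.
For each x ∈ F_19, compute rhs = x³ + 18·x + 0 mod 19, then count y ∈ F_19 with y² ≡ rhs.
  x = 0: rhs = 0, matching y values: 0 (1 points).
  x = 1: rhs = 0, matching y values: 0 (1 points).
  x = 2: rhs = 6, matching y values: 5, 14 (2 points).
  x = 3: rhs = 5, matching y values: 9, 10 (2 points).
  x = 4: rhs = 3, matching y values: none (0 points).
  x = 5: rhs = 6, matching y values: 5, 14 (2 points).
  x = 6: rhs = 1, matching y values: 1, 18 (2 points).
  x = 7: rhs = 13, matching y values: none (0 points).
  x = 8: rhs = 10, matching y values: none (0 points).
  x = 9: rhs = 17, matching y values: 6, 13 (2 points).
  x = 10: rhs = 2, matching y values: none (0 points).
  x = 11: rhs = 9, matching y values: 3, 16 (2 points).
  x = 12: rhs = 6, matching y values: 5, 14 (2 points).
  x = 13: rhs = 18, matching y values: none (0 points).
  x = 14: rhs = 13, matching y values: none (0 points).
  x = 15: rhs = 16, matching y values: 4, 15 (2 points).
  x = 16: rhs = 14, matching y values: none (0 points).
  x = 17: rhs = 13, matching y values: none (0 points).
  x = 18: rhs = 0, matching y values: 0 (1 points).
Total affine count: 19.
Full point count |E(F_19)| = 19 + 1 = 20.
Hasse bound: |20 − (19+1)| = |0| = 0 ≤ 2√19 ≈ 8.7178 ✓.


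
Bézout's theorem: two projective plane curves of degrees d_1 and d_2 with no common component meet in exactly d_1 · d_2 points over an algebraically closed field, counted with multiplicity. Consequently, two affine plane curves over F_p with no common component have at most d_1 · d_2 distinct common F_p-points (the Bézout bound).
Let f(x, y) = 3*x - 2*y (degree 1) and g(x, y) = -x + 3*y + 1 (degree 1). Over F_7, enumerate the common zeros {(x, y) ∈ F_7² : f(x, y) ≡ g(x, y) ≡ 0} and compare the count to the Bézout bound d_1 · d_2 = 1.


Common zeros: ∅; count = 0; Bézout bound = 1.

deg(f) = 1, deg(g) = 1, so Bézout bound = 1.
Scan x ∈ F_7. For each x, list the y ∈ F_7 with f(x, y) ≡ 0 and those with g(x, y) ≡ 0 (mod 7); the common zeros in that column are the intersection.
  x = 0: f ≡ 0 at y ∈ {0}; g ≡ 0 at y ∈ {2}; common: ∅.
  x = 1: f ≡ 0 at y ∈ {5}; g ≡ 0 at y ∈ {0}; common: ∅.
  x = 2: f ≡ 0 at y ∈ {3}; g ≡ 0 at y ∈ {5}; common: ∅.
  x = 3: f ≡ 0 at y ∈ {1}; g ≡ 0 at y ∈ {3}; common: ∅.
  x = 4: f ≡ 0 at y ∈ {6}; g ≡ 0 at y ∈ {1}; common: ∅.
  x = 5: f ≡ 0 at y ∈ {4}; g ≡ 0 at y ∈ {6}; common: ∅.
  x = 6: f ≡ 0 at y ∈ {2}; g ≡ 0 at y ∈ {4}; common: ∅.
Collecting: common zeros = ∅, so the count is 0.
Comparison with the Bézout bound: 0 ≤ 1 = deg(f)·deg(g), as expected for curves with no common component (the affine F_7-count falls short of the bound because intersections may lie at infinity, over extension fields, or carry multiplicity).


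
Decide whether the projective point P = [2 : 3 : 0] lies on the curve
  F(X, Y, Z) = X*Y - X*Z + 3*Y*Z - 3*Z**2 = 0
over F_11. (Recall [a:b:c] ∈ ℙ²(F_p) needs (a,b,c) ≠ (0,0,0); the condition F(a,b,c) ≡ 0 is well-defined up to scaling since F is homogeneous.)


F(2,3,0) ≡ 6 (mod 11); P is NOT on the curve.

Evaluate F(2, 3, 0) term-by-term (mod 11).
  X*Y ↦ 1·2·3·1 = 6
  -X*Z ↦ -1·2·1·0 = 0
  3*Y*Z ↦ 3·1·3·0 = 0
  -3*Z**2 ↦ -3·1·1·0 = 0
Sum: F(2, 3, 0) = (6) + (0) + (0) + (0) = 6.
Reducing mod 11: 6 ≡ 6 (mod 11).
Since F(a, b, c) ≡ 6 ≠ 0 (mod 11), P does NOT lie on the curve.


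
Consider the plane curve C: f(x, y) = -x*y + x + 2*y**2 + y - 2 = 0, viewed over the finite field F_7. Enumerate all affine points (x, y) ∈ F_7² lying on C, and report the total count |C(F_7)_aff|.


Affine F_7-points: {(1, 2), (1, 5), (2, 0), (2, 4), (4, 6), (6, 3)}; count = 6.

For each of the 49 pairs (x, y) ∈ F_7², evaluate f(x, y) mod 7. Record the zeros.
  x = 0: [0↦5, 1↦1, 2↦1, 3↦5, 4↦6, 5↦4, 6↦6]  zeros at y ∈ ∅
  x = 1: [0↦6, 1↦1, 2↦0, 3↦3, 4↦3, 5↦0, 6↦1]  zeros at y ∈ {2, 5}
  x = 2: [0↦0, 1↦1, 2↦6, 3↦1, 4↦0, 5↦3, 6↦3]  zeros at y ∈ {0, 4}
  x = 3: [0↦1, 1↦1, 2↦5, 3↦6, 4↦4, 5↦6, 6↦5]  zeros at y ∈ ∅
  x = 4: [0↦2, 1↦1, 2↦4, 3↦4, 4↦1, 5↦2, 6↦0]  zeros at y ∈ {6}
  x = 5: [0↦3, 1↦1, 2↦3, 3↦2, 4↦5, 5↦5, 6↦2]  zeros at y ∈ ∅
  x = 6: [0↦4, 1↦1, 2↦2, 3↦0, 4↦2, 5↦1, 6↦4]  zeros at y ∈ {3}
Collecting zeros: affine points = {(1, 2), (1, 5), (2, 0), (2, 4), (4, 6), (6, 3)}.
Total count |C(F_7)_aff| = 6.


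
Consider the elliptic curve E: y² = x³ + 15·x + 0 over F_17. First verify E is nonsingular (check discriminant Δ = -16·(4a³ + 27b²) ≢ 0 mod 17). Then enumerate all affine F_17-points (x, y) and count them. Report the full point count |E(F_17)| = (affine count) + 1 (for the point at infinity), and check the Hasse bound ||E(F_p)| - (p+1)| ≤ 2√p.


Affine points = {(0, 0), (1, 4), (1, 13), (2, 2), (2, 15), (3, 2), (3, 15), (5, 8), (5, 9), (6, 0), (11, 0), (12, 2), (12, 15), (14, 8), (14, 9), (15, 8), (15, 9), (16, 1), (16, 16)}; affine count = 19; |E(F_17)| = 20.

Discriminant check: Δ ∝ 4a³ + 27b² = 4·15³ + 27·0² = 4·3375 + 27·0 ≡ 2 (mod 17). Nonzero ⇒ E is nonsingular.
For each x ∈ F_17, compute rhs = x³ + 15·x + 0 mod 17, then count y ∈ F_17 with y² ≡ rhs.
  x = 0: rhs = 0, matching y values: 0 (1 points).
  x = 1: rhs = 16, matching y values: 4, 13 (2 points).
  x = 2: rhs = 4, matching y values: 2, 15 (2 points).
  x = 3: rhs = 4, matching y values: 2, 15 (2 points).
  x = 4: rhs = 5, matching y values: none (0 points).
  x = 5: rhs = 13, matching y values: 8, 9 (2 points).
  x = 6: rhs = 0, matching y values: 0 (1 points).
  x = 7: rhs = 6, matching y values: none (0 points).
  x = 8: rhs = 3, matching y values: none (0 points).
  x = 9: rhs = 14, matching y values: none (0 points).
  x = 10: rhs = 11, matching y values: none (0 points).
  x = 11: rhs = 0, matching y values: 0 (1 points).
  x = 12: rhs = 4, matching y values: 2, 15 (2 points).
  x = 13: rhs = 12, matching y values: none (0 points).
  x = 14: rhs = 13, matching y values: 8, 9 (2 points).
  x = 15: rhs = 13, matching y values: 8, 9 (2 points).
  x = 16: rhs = 1, matching y values: 1, 16 (2 points).
Total affine count: 19.
Full point count |E(F_17)| = 19 + 1 = 20.
Hasse bound: |20 − (17+1)| = |2| = 2 ≤ 2√17 ≈ 8.2462 ✓.


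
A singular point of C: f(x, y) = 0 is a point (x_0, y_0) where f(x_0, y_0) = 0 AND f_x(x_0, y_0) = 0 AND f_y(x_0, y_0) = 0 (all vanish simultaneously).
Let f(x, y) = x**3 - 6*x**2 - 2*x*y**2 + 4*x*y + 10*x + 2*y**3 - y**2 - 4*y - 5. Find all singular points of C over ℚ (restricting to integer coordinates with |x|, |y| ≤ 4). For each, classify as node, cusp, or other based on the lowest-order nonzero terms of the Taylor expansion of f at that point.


Singular points: {(2, 1)}; classification: cusp.

Compute partial derivatives:
  f_x = 3*x**2 - 12*x - 2*y**2 + 4*y + 10.
  f_y = -4*x*y + 4*x + 6*y**2 - 2*y - 4.
Scan x_0 ∈ {−4, ..., 4}. For each x_0, f_y(x_0, y) is a polynomial in y; find its integer roots y ∈ {−4, ..., 4}, then test f_x and f at those candidates.
  x = -4: f_y(-4, y) = 6*y**2 + 14*y - 20; vanishes at y ∈ {1}. (-4, 1): f_x = 108 ≠ 0.
  x = -3: f_y(-3, y) = 6*y**2 + 10*y - 16; vanishes at y ∈ {1}. (-3, 1): f_x = 75 ≠ 0.
  x = -2: f_y(-2, y) = 6*y**2 + 6*y - 12; vanishes at y ∈ {-2, 1}. (-2, -2): f_x = 30 ≠ 0; (-2, 1): f_x = 48 ≠ 0.
  x = -1: f_y(-1, y) = 6*y**2 + 2*y - 8; vanishes at y ∈ {1}. (-1, 1): f_x = 27 ≠ 0.
  x = 0: f_y(0, y) = 6*y**2 - 2*y - 4; vanishes at y ∈ {1}. (0, 1): f_x = 12 ≠ 0.
  x = 1: f_y(1, y) = 6*y**2 - 6*y; vanishes at y ∈ {0, 1}. (1, 0): f_x = 1 ≠ 0; (1, 1): f_x = 3 ≠ 0.
  x = 2: f_y(2, y) = 6*y**2 - 10*y + 4; vanishes at y ∈ {1}. (2, 1): f_x = 0, f = 0 — SINGULAR.
  x = 3: f_y(3, y) = 6*y**2 - 14*y + 8; vanishes at y ∈ {1}. (3, 1): f_x = 3 ≠ 0.
  x = 4: f_y(4, y) = 6*y**2 - 18*y + 12; vanishes at y ∈ {1, 2}. (4, 1): f_x = 12 ≠ 0; (4, 2): f_x = 10 ≠ 0.
Only singular point on the grid: (2, 1).
Classify: substitute x = 2 + u, y = 1 + v and expand: f = u**3 - 2*u*v**2 + 2*v**3 + v**2.
No constant or linear terms (consistent with a singular point). Quadratic part: v**2. Cubic part: u**3 - 2*u*v**2 + 2*v**3.
The quadratic part v**2 is a perfect square, so there is a single (double) tangent line v = 0, i.e. y = 1. Restricting the cubic part to that line (v = 0) leaves u**3 ≠ 0, so f is not divisible by v and the branch is v² ≈ -u**3 to lowest order — this is a cusp.
Classification: cusp.


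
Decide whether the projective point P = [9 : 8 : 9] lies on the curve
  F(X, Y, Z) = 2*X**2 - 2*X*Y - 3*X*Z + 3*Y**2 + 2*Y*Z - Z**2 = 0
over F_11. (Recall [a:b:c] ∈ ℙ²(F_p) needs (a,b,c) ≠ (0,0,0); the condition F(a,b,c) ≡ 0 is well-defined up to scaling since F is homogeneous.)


F(9,8,9) ≡ 8 (mod 11); P is NOT on the curve.

Evaluate F(9, 8, 9) term-by-term (mod 11).
  2*X**2 ↦ 2·81·1·1 = 162
  -2*X*Y ↦ -2·9·8·1 = -144
  -3*X*Z ↦ -3·9·1·9 = -243
  3*Y**2 ↦ 3·1·64·1 = 192
  2*Y*Z ↦ 2·1·8·9 = 144
  -Z**2 ↦ -1·1·1·81 = -81
Sum: F(9, 8, 9) = (162) + (-144) + (-243) + (192) + (144) + (-81) = 30.
Reducing mod 11: 30 ≡ 8 (mod 11).
Since F(a, b, c) ≡ 8 ≠ 0 (mod 11), P does NOT lie on the curve.


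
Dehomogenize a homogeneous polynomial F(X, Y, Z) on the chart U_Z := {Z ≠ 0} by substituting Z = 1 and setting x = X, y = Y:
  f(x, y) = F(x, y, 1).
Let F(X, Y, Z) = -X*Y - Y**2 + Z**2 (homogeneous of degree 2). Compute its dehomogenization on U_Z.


f(x, y) = -x*y - y**2 + 1

On U_Z we set Z = 1. Each monomial c·X^i·Y^j·Z^k in F becomes c·x^i·y^j·1^k = c·x^i·y^j.
Substituting Z = 1: F(X, Y, 1) = -x*y - y**2 + 1.
Note: deg(f) ≤ deg(F) = 2; strict inequality happens when F is divisible by Z (lost terms).


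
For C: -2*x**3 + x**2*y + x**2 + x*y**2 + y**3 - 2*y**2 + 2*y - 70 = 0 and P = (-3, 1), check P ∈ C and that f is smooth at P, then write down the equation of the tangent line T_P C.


Tangent line at P: -65*x + 4*y - 199 = 0.

Step 1: f(-3, 1) = 0, so P lies on C.
Step 2: partial derivatives
  f_x(x, y) = -6*x**2 + 2*x*y + 2*x + y**2, f_y(x, y) = x**2 + 2*x*y + 3*y**2 - 4*y + 2.
  f_x(P) = -65, f_y(P) = 4 (gradient nonzero, so P is smooth).
Step 3: tangent line at P: -65·(x − -3) + 4·(y − 1) = 0.
Expanding: -65*x + 4*y - 199 = 0.


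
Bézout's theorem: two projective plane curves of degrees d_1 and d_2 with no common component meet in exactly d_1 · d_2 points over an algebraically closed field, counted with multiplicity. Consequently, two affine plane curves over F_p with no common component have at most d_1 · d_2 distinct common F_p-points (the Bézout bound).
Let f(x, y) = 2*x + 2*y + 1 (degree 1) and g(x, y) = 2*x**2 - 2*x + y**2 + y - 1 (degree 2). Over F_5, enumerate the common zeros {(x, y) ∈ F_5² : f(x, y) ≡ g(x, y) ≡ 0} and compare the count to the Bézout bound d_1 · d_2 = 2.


Common zeros: {(0, 2), (4, 3)}; count = 2; Bézout bound = 2.

deg(f) = 1, deg(g) = 2, so Bézout bound = 2.
Scan x ∈ F_5. For each x, list the y ∈ F_5 with f(x, y) ≡ 0 and those with g(x, y) ≡ 0 (mod 5); the common zeros in that column are the intersection.
  x = 0: f ≡ 0 at y ∈ {2}; g ≡ 0 at y ∈ {2}; common: {2}.
  x = 1: f ≡ 0 at y ∈ {1}; g ≡ 0 at y ∈ {2}; common: ∅.
  x = 2: f ≡ 0 at y ∈ {0}; g ≡ 0 at y ∈ {1, 3}; common: ∅.
  x = 3: f ≡ 0 at y ∈ {4}; g ≡ 0 at y ∈ ∅; common: ∅.
  x = 4: f ≡ 0 at y ∈ {3}; g ≡ 0 at y ∈ {1, 3}; common: {3}.
Collecting: common zeros = {(0, 2), (4, 3)}, so the count is 2.
Comparison with the Bézout bound: 2 ≤ 2 = deg(f)·deg(g), as expected for curves with no common component (the bound is attained).


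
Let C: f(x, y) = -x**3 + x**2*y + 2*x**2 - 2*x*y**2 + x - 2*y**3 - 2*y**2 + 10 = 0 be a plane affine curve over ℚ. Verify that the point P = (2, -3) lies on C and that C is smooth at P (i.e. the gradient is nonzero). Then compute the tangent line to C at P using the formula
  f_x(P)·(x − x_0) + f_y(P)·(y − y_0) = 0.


Tangent line at P: -33*x - 14*y + 24 = 0.

Step 1: f(2, -3) = 0, so P lies on C.
Step 2: partial derivatives
  f_x(x, y) = -3*x**2 + 2*x*y + 4*x - 2*y**2 + 1, f_y(x, y) = x**2 - 4*x*y - 6*y**2 - 4*y.
  f_x(P) = -33, f_y(P) = -14 (gradient nonzero, so P is smooth).
Step 3: tangent line at P: -33·(x − 2) + -14·(y − -3) = 0.
Expanding: -33*x - 14*y + 24 = 0.


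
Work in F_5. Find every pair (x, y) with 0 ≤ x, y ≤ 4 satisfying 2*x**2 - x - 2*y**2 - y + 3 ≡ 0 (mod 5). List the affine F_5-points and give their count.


Affine F_5-points: {(0, 1), (3, 1), (4, 3), (4, 4)}; count = 4.

For each of the 25 pairs (x, y) ∈ F_5², evaluate f(x, y) mod 5. Record the zeros.
  x = 0: [0↦3, 1↦0, 2↦3, 3↦2, 4↦2]  zeros at y ∈ {1}
  x = 1: [0↦4, 1↦1, 2↦4, 3↦3, 4↦3]  zeros at y ∈ ∅
  x = 2: [0↦4, 1↦1, 2↦4, 3↦3, 4↦3]  zeros at y ∈ ∅
  x = 3: [0↦3, 1↦0, 2↦3, 3↦2, 4↦2]  zeros at y ∈ {1}
  x = 4: [0↦1, 1↦3, 2↦1, 3↦0, 4↦0]  zeros at y ∈ {3, 4}
Collecting zeros: affine points = {(0, 1), (3, 1), (4, 3), (4, 4)}.
Total count |C(F_5)_aff| = 4.


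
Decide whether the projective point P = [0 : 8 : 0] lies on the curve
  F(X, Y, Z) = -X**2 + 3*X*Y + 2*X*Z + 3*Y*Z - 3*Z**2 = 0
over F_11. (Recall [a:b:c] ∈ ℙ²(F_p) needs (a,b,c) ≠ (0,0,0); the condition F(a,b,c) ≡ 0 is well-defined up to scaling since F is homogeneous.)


F(0,8,0) ≡ 0 (mod 11); P is on the curve.

Evaluate F(0, 8, 0) term-by-term (mod 11).
  -X**2 ↦ -1·0·1·1 = 0
  3*X*Y ↦ 3·0·8·1 = 0
  2*X*Z ↦ 2·0·1·0 = 0
  3*Y*Z ↦ 3·1·8·0 = 0
  -3*Z**2 ↦ -3·1·1·0 = 0
Sum: F(0, 8, 0) = (0) + (0) + (0) + (0) + (0) = 0.
Reducing mod 11: 0 ≡ 0 (mod 11).
Since F(a, b, c) ≡ 0 (mod 11), P lies on the curve.


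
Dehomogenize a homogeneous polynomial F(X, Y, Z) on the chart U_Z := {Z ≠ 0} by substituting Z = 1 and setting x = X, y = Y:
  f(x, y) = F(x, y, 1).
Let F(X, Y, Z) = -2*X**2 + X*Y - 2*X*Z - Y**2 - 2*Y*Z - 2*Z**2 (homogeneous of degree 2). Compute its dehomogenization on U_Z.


f(x, y) = -2*x**2 + x*y - 2*x - y**2 - 2*y - 2

On U_Z we set Z = 1. Each monomial c·X^i·Y^j·Z^k in F becomes c·x^i·y^j·1^k = c·x^i·y^j.
Substituting Z = 1: F(X, Y, 1) = -2*x**2 + x*y - 2*x - y**2 - 2*y - 2.
Note: deg(f) ≤ deg(F) = 2; strict inequality happens when F is divisible by Z (lost terms).


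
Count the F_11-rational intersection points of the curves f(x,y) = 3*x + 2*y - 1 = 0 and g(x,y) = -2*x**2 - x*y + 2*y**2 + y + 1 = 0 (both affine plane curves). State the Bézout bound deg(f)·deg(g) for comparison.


Common zeros: {(5, 4), (10, 2)}; count = 2; Bézout bound = 2.

deg(f) = 1, deg(g) = 2, so Bézout bound = 2.
Scan x ∈ F_11. For each x, list the y ∈ F_11 with f(x, y) ≡ 0 and those with g(x, y) ≡ 0 (mod 11); the common zeros in that column are the intersection.
  x = 0: f ≡ 0 at y ∈ {6}; g ≡ 0 at y ∈ {2, 3}; common: ∅.
  x = 1: f ≡ 0 at y ∈ {10}; g ≡ 0 at y ∈ ∅; common: ∅.
  x = 2: f ≡ 0 at y ∈ {3}; g ≡ 0 at y ∈ ∅; common: ∅.
  x = 3: f ≡ 0 at y ∈ {7}; g ≡ 0 at y ∈ ∅; common: ∅.
  x = 4: f ≡ 0 at y ∈ {0}; g ≡ 0 at y ∈ {3, 4}; common: ∅.
  x = 5: f ≡ 0 at y ∈ {4}; g ≡ 0 at y ∈ {4, 9}; common: {4}.
  x = 6: f ≡ 0 at y ∈ {8}; g ≡ 0 at y ∈ ∅; common: ∅.
  x = 7: f ≡ 0 at y ∈ {1}; g ≡ 0 at y ∈ {5, 9}; common: ∅.
  x = 8: f ≡ 0 at y ∈ {5}; g ≡ 0 at y ∈ {1, 8}; common: ∅.
  x = 9: f ≡ 0 at y ∈ {9}; g ≡ 0 at y ∈ ∅; common: ∅.
  x = 10: f ≡ 0 at y ∈ {2}; g ≡ 0 at y ∈ {2, 8}; common: {2}.
Collecting: common zeros = {(5, 4), (10, 2)}, so the count is 2.
Comparison with the Bézout bound: 2 ≤ 2 = deg(f)·deg(g), as expected for curves with no common component (the bound is attained).


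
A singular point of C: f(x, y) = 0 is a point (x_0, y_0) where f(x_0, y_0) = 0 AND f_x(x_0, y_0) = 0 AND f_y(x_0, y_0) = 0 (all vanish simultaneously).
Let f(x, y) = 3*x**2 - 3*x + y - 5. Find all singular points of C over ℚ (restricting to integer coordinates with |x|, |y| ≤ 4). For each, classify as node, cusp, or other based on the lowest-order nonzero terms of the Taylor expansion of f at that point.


No singular points in the scanned grid; C is smooth there.

Compute partial derivatives:
  f_x = 6*x - 3.
  f_y = 1.
f_y = 1 is a nonzero constant, so f_y never vanishes: no point (x, y) can satisfy f = f_x = f_y = 0. In particular no (x, y) ∈ {−4, ..., 4}² is singular; the curve is smooth.


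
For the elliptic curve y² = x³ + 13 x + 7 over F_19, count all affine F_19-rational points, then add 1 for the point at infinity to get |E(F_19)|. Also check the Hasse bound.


Affine points = {(0, 8), (0, 11), (3, 4), (3, 15), (4, 3), (4, 16), (5, 8), (5, 11), (6, 4), (6, 15), (7, 2), (7, 17), (9, 6), (9, 13), (10, 4), (10, 15), (13, 6), (13, 13), (14, 8), (14, 11), (15, 9), (15, 10), (16, 6), (16, 13), (17, 7), (17, 12)}; affine count = 26; |E(F_19)| = 27.

Discriminant check: Δ ∝ 4a³ + 27b² = 4·13³ + 27·7² = 4·2197 + 27·49 ≡ 3 (mod 19). Nonzero ⇒ E is nonsingular.
For each x ∈ F_19, compute rhs = x³ + 13·x + 7 mod 19, then count y ∈ F_19 with y² ≡ rhs.
  x = 0: rhs = 7, matching y values: 8, 11 (2 points).
  x = 1: rhs = 2, matching y values: none (0 points).
  x = 2: rhs = 3, matching y values: none (0 points).
  x = 3: rhs = 16, matching y values: 4, 15 (2 points).
  x = 4: rhs = 9, matching y values: 3, 16 (2 points).
  x = 5: rhs = 7, matching y values: 8, 11 (2 points).
  x = 6: rhs = 16, matching y values: 4, 15 (2 points).
  x = 7: rhs = 4, matching y values: 2, 17 (2 points).
  x = 8: rhs = 15, matching y values: none (0 points).
  x = 9: rhs = 17, matching y values: 6, 13 (2 points).
  x = 10: rhs = 16, matching y values: 4, 15 (2 points).
  x = 11: rhs = 18, matching y values: none (0 points).
  x = 12: rhs = 10, matching y values: none (0 points).
  x = 13: rhs = 17, matching y values: 6, 13 (2 points).
  x = 14: rhs = 7, matching y values: 8, 11 (2 points).
  x = 15: rhs = 5, matching y values: 9, 10 (2 points).
  x = 16: rhs = 17, matching y values: 6, 13 (2 points).
  x = 17: rhs = 11, matching y values: 7, 12 (2 points).
  x = 18: rhs = 12, matching y values: none (0 points).
Total affine count: 26.
Full point count |E(F_19)| = 26 + 1 = 27.
Hasse bound: |27 − (19+1)| = |7| = 7 ≤ 2√19 ≈ 8.7178 ✓.


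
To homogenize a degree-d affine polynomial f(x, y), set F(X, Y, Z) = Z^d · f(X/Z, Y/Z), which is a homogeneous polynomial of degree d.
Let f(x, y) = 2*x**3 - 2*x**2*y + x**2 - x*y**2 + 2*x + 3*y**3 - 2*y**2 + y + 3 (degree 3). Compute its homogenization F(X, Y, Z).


F(X, Y, Z) = 2*X**3 - 2*X**2*Y + X**2*Z - X*Y**2 + 2*X*Z**2 + 3*Y**3 - 2*Y**2*Z + Y*Z**2 + 3*Z**3

deg(f) = 3.
Substitute x = X/Z, y = Y/Z into f, then multiply by Z^3.
  monomial 2·x^3·y^0 ↦ 2·X^3·Y^0·Z^0.
  monomial -2·x^2·y^1 ↦ -2·X^2·Y^1·Z^0.
  monomial 1·x^2·y^0 ↦ 1·X^2·Y^0·Z^1.
  monomial -1·x^1·y^2 ↦ -1·X^1·Y^2·Z^0.
  monomial 2·x^1·y^0 ↦ 2·X^1·Y^0·Z^2.
  monomial 3·x^0·y^3 ↦ 3·X^0·Y^3·Z^0.
  monomial -2·x^0·y^2 ↦ -2·X^0·Y^2·Z^1.
  monomial 1·x^0·y^1 ↦ 1·X^0·Y^1·Z^2.
  monomial 3·x^0·y^0 ↦ 3·X^0·Y^0·Z^3.
Collecting: F(X, Y, Z) = 2*X**3 - 2*X**2*Y + X**2*Z - X*Y**2 + 2*X*Z**2 + 3*Y**3 - 2*Y**2*Z + Y*Z**2 + 3*Z**3.


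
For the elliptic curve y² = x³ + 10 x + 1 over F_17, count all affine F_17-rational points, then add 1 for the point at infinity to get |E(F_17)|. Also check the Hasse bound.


Affine points = {(0, 1), (0, 16), (8, 7), (8, 10), (9, 2), (9, 15), (10, 8), (10, 9), (12, 8), (12, 9), (13, 4), (13, 13)}; affine count = 12; |E(F_17)| = 13.

Discriminant check: Δ ∝ 4a³ + 27b² = 4·10³ + 27·1² = 4·1000 + 27·1 ≡ 15 (mod 17). Nonzero ⇒ E is nonsingular.
For each x ∈ F_17, compute rhs = x³ + 10·x + 1 mod 17, then count y ∈ F_17 with y² ≡ rhs.
  x = 0: rhs = 1, matching y values: 1, 16 (2 points).
  x = 1: rhs = 12, matching y values: none (0 points).
  x = 2: rhs = 12, matching y values: none (0 points).
  x = 3: rhs = 7, matching y values: none (0 points).
  x = 4: rhs = 3, matching y values: none (0 points).
  x = 5: rhs = 6, matching y values: none (0 points).
  x = 6: rhs = 5, matching y values: none (0 points).
  x = 7: rhs = 6, matching y values: none (0 points).
  x = 8: rhs = 15, matching y values: 7, 10 (2 points).
  x = 9: rhs = 4, matching y values: 2, 15 (2 points).
  x = 10: rhs = 13, matching y values: 8, 9 (2 points).
  x = 11: rhs = 14, matching y values: none (0 points).
  x = 12: rhs = 13, matching y values: 8, 9 (2 points).
  x = 13: rhs = 16, matching y values: 4, 13 (2 points).
  x = 14: rhs = 12, matching y values: none (0 points).
  x = 15: rhs = 7, matching y values: none (0 points).
  x = 16: rhs = 7, matching y values: none (0 points).
Total affine count: 12.
Full point count |E(F_17)| = 12 + 1 = 13.
Hasse bound: |13 − (17+1)| = |-5| = 5 ≤ 2√17 ≈ 8.2462 ✓.


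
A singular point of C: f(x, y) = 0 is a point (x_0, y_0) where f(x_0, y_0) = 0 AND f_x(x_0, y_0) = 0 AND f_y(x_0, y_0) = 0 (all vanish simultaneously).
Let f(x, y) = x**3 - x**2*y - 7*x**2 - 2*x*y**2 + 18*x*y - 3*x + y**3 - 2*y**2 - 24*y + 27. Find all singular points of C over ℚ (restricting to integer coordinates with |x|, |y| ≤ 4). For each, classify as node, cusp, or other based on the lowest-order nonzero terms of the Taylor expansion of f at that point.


Singular points: {(3, 3)}; classification: node.

Compute partial derivatives:
  f_x = 3*x**2 - 2*x*y - 14*x - 2*y**2 + 18*y - 3.
  f_y = -x**2 - 4*x*y + 18*x + 3*y**2 - 4*y - 24.
Scan x_0 ∈ {−4, ..., 4}. For each x_0, f_y(x_0, y) is a polynomial in y; find its integer roots y ∈ {−4, ..., 4}, then test f_x and f at those candidates.
  x = -4: f_y(-4, y) = 3*y**2 + 12*y - 112; no integer root y with |y| ≤ 4.
  x = -3: f_y(-3, y) = 3*y**2 + 8*y - 87; no integer root y with |y| ≤ 4.
  x = -2: f_y(-2, y) = 3*y**2 + 4*y - 64; vanishes at y ∈ {4}. (-2, 4): f_x = 93 ≠ 0.
  x = -1: f_y(-1, y) = 3*y**2 - 43; no integer root y with |y| ≤ 4.
  x = 0: f_y(0, y) = 3*y**2 - 4*y - 24; no integer root y with |y| ≤ 4.
  x = 1: f_y(1, y) = 3*y**2 - 8*y - 7; no integer root y with |y| ≤ 4.
  x = 2: f_y(2, y) = 3*y**2 - 12*y + 8; no integer root y with |y| ≤ 4.
  x = 3: f_y(3, y) = 3*y**2 - 16*y + 21; vanishes at y ∈ {3}. (3, 3): f_x = 0, f = 0 — SINGULAR.
  x = 4: f_y(4, y) = 3*y**2 - 20*y + 32; vanishes at y ∈ {4}. (4, 4): f_x = -3 ≠ 0.
Only singular point on the grid: (3, 3).
Classify: substitute x = 3 + u, y = 3 + v and expand: f = u**3 - u**2*v - u**2 - 2*u*v**2 + v**3 + v**2.
No constant or linear terms (consistent with a singular point). Quadratic part: -u**2 + v**2. Cubic part: u**3 - u**2*v - 2*u*v**2 + v**3.
The quadratic part v**2 - u**2 = (v − u)(v + u) splits into two distinct linear factors, so there are two distinct tangent lines y − 3 = ±(x − 3) — this is a node (ordinary double point).
Classification: node.


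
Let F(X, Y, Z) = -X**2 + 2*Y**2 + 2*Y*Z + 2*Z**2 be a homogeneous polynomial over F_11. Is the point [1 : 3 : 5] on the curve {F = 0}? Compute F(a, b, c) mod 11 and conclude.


F(1,3,5) ≡ 9 (mod 11); P is NOT on the curve.

Evaluate F(1, 3, 5) term-by-term (mod 11).
  -X**2 ↦ -1·1·1·1 = -1
  2*Y**2 ↦ 2·1·9·1 = 18
  2*Y*Z ↦ 2·1·3·5 = 30
  2*Z**2 ↦ 2·1·1·25 = 50
Sum: F(1, 3, 5) = (-1) + (18) + (30) + (50) = 97.
Reducing mod 11: 97 ≡ 9 (mod 11).
Since F(a, b, c) ≡ 9 ≠ 0 (mod 11), P does NOT lie on the curve.


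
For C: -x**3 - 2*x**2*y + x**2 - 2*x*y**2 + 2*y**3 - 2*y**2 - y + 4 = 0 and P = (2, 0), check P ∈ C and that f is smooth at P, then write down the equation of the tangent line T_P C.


Tangent line at P: -8*x - 9*y + 16 = 0.

Step 1: f(2, 0) = 0, so P lies on C.
Step 2: partial derivatives
  f_x(x, y) = -3*x**2 - 4*x*y + 2*x - 2*y**2, f_y(x, y) = -2*x**2 - 4*x*y + 6*y**2 - 4*y - 1.
  f_x(P) = -8, f_y(P) = -9 (gradient nonzero, so P is smooth).
Step 3: tangent line at P: -8·(x − 2) + -9·(y − 0) = 0.
Expanding: -8*x - 9*y + 16 = 0.


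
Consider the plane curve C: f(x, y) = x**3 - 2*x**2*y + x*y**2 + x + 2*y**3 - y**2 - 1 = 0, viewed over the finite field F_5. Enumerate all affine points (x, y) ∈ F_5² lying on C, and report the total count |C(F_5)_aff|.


Affine F_5-points: {(0, 1), (3, 1), (4, 1), (4, 4)}; count = 4.

For each of the 25 pairs (x, y) ∈ F_5², evaluate f(x, y) mod 5. Record the zeros.
  x = 0: [0↦4, 1↦0, 2↦1, 3↦4, 4↦1]  zeros at y ∈ {1}
  x = 1: [0↦1, 1↦1, 2↦3, 3↦4, 4↦1]  zeros at y ∈ ∅
  x = 2: [0↦4, 1↦4, 2↦3, 3↦3, 4↦1]  zeros at y ∈ ∅
  x = 3: [0↦4, 1↦0, 2↦2, 3↦2, 4↦2]  zeros at y ∈ {1}
  x = 4: [0↦2, 1↦0, 2↦1, 3↦2, 4↦0]  zeros at y ∈ {1, 4}
Collecting zeros: affine points = {(0, 1), (3, 1), (4, 1), (4, 4)}.
Total count |C(F_5)_aff| = 4.


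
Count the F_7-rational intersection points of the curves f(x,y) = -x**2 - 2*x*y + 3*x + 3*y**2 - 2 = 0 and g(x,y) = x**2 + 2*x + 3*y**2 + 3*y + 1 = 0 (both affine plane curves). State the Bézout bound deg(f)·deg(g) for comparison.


Common zeros: ∅; count = 0; Bézout bound = 4.

deg(f) = 2, deg(g) = 2, so Bézout bound = 4.
Scan x ∈ F_7. For each x, list the y ∈ F_7 with f(x, y) ≡ 0 and those with g(x, y) ≡ 0 (mod 7); the common zeros in that column are the intersection.
  x = 0: f ≡ 0 at y ∈ ∅; g ≡ 0 at y ∈ {1, 5}; common: ∅.
  x = 1: f ≡ 0 at y ∈ {0, 3}; g ≡ 0 at y ∈ ∅; common: ∅.
  x = 2: f ≡ 0 at y ∈ {0, 6}; g ≡ 0 at y ∈ ∅; common: ∅.
  x = 3: f ≡ 0 at y ∈ {3, 6}; g ≡ 0 at y ∈ ∅; common: ∅.
  x = 4: f ≡ 0 at y ∈ ∅; g ≡ 0 at y ∈ ∅; common: ∅.
  x = 5: f ≡ 0 at y ∈ ∅; g ≡ 0 at y ∈ {1, 5}; common: ∅.
  x = 6: f ≡ 0 at y ∈ ∅; g ≡ 0 at y ∈ {0, 6}; common: ∅.
Collecting: common zeros = ∅, so the count is 0.
Comparison with the Bézout bound: 0 ≤ 4 = deg(f)·deg(g), as expected for curves with no common component (the affine F_7-count falls short of the bound because intersections may lie at infinity, over extension fields, or carry multiplicity).


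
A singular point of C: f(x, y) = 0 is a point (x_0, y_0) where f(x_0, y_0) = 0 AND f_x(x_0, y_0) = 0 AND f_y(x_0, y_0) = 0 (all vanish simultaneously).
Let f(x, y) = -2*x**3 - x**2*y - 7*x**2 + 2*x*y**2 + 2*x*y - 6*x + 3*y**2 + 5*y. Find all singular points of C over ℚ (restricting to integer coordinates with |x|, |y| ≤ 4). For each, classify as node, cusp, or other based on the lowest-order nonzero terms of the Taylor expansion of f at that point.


Singular points: {(-1, -1)}; classification: cusp.

Compute partial derivatives:
  f_x = -6*x**2 - 2*x*y - 14*x + 2*y**2 + 2*y - 6.
  f_y = -x**2 + 4*x*y + 2*x + 6*y + 5.
Scan x_0 ∈ {−4, ..., 4}. For each x_0, f_y(x_0, y) is a polynomial in y; find its integer roots y ∈ {−4, ..., 4}, then test f_x and f at those candidates.
  x = -4: f_y(-4, y) = -10*y - 19; no integer root y with |y| ≤ 4.
  x = -3: f_y(-3, y) = -6*y - 10; no integer root y with |y| ≤ 4.
  x = -2: f_y(-2, y) = -2*y - 3; no integer root y with |y| ≤ 4.
  x = -1: f_y(-1, y) = 2*y + 2; vanishes at y ∈ {-1}. (-1, -1): f_x = 0, f = 0 — SINGULAR.
  x = 0: f_y(0, y) = 6*y + 5; no integer root y with |y| ≤ 4.
  x = 1: f_y(1, y) = 10*y + 6; no integer root y with |y| ≤ 4.
  x = 2: f_y(2, y) = 14*y + 5; no integer root y with |y| ≤ 4.
  x = 3: f_y(3, y) = 18*y + 2; no integer root y with |y| ≤ 4.
  x = 4: f_y(4, y) = 22*y - 3; no integer root y with |y| ≤ 4.
Only singular point on the grid: (-1, -1).
Classify: substitute x = -1 + u, y = -1 + v and expand: f = -2*u**3 - u**2*v + 2*u*v**2 + v**2.
No constant or linear terms (consistent with a singular point). Quadratic part: v**2. Cubic part: -2*u**3 - u**2*v + 2*u*v**2.
The quadratic part v**2 is a perfect square, so there is a single (double) tangent line v = 0, i.e. y = -1. Restricting the cubic part to that line (v = 0) leaves -2*u**3 ≠ 0, so f is not divisible by v and the branch is v² ≈ 2*u**3 to lowest order — this is a cusp.
Classification: cusp.


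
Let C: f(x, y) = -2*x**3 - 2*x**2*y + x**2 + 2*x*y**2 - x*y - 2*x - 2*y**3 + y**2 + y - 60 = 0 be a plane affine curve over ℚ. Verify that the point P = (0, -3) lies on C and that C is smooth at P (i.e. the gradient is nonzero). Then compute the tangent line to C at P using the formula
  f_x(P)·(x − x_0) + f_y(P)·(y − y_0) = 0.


Tangent line at P: 19*x - 59*y - 177 = 0.

Step 1: f(0, -3) = 0, so P lies on C.
Step 2: partial derivatives
  f_x(x, y) = -6*x**2 - 4*x*y + 2*x + 2*y**2 - y - 2, f_y(x, y) = -2*x**2 + 4*x*y - x - 6*y**2 + 2*y + 1.
  f_x(P) = 19, f_y(P) = -59 (gradient nonzero, so P is smooth).
Step 3: tangent line at P: 19·(x − 0) + -59·(y − -3) = 0.
Expanding: 19*x - 59*y - 177 = 0.


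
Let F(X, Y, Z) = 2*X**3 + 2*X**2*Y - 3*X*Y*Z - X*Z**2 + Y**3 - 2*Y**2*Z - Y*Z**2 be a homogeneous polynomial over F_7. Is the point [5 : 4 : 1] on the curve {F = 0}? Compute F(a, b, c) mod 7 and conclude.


F(5,4,1) ≡ 0 (mod 7); P is on the curve.

Evaluate F(5, 4, 1) term-by-term (mod 7).
  2*X**3 ↦ 2·125·1·1 = 250
  2*X**2*Y ↦ 2·25·4·1 = 200
  -3*X*Y*Z ↦ -3·5·4·1 = -60
  -X*Z**2 ↦ -1·5·1·1 = -5
  Y**3 ↦ 1·1·64·1 = 64
  -2*Y**2*Z ↦ -2·1·16·1 = -32
  -Y*Z**2 ↦ -1·1·4·1 = -4
Sum: F(5, 4, 1) = (250) + (200) + (-60) + (-5) + (64) + (-32) + (-4) = 413.
Reducing mod 7: 413 ≡ 0 (mod 7).
Since F(a, b, c) ≡ 0 (mod 7), P lies on the curve.


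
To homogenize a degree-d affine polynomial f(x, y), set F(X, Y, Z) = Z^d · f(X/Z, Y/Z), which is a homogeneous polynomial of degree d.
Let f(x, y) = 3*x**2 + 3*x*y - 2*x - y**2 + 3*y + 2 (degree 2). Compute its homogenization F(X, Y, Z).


F(X, Y, Z) = 3*X**2 + 3*X*Y - 2*X*Z - Y**2 + 3*Y*Z + 2*Z**2

deg(f) = 2.
Substitute x = X/Z, y = Y/Z into f, then multiply by Z^2.
  monomial 3·x^2·y^0 ↦ 3·X^2·Y^0·Z^0.
  monomial 3·x^1·y^1 ↦ 3·X^1·Y^1·Z^0.
  monomial -2·x^1·y^0 ↦ -2·X^1·Y^0·Z^1.
  monomial -1·x^0·y^2 ↦ -1·X^0·Y^2·Z^0.
  monomial 3·x^0·y^1 ↦ 3·X^0·Y^1·Z^1.
  monomial 2·x^0·y^0 ↦ 2·X^0·Y^0·Z^2.
Collecting: F(X, Y, Z) = 3*X**2 + 3*X*Y - 2*X*Z - Y**2 + 3*Y*Z + 2*Z**2.


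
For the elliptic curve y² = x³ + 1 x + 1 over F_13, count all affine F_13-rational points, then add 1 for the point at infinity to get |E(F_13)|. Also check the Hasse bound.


Affine points = {(0, 1), (0, 12), (1, 4), (1, 9), (4, 2), (4, 11), (5, 1), (5, 12), (7, 0), (8, 1), (8, 12), (10, 6), (10, 7), (11, 2), (11, 11), (12, 5), (12, 8)}; affine count = 17; |E(F_13)| = 18.

Discriminant check: Δ ∝ 4a³ + 27b² = 4·1³ + 27·1² = 4·1 + 27·1 ≡ 5 (mod 13). Nonzero ⇒ E is nonsingular.
For each x ∈ F_13, compute rhs = x³ + 1·x + 1 mod 13, then count y ∈ F_13 with y² ≡ rhs.
  x = 0: rhs = 1, matching y values: 1, 12 (2 points).
  x = 1: rhs = 3, matching y values: 4, 9 (2 points).
  x = 2: rhs = 11, matching y values: none (0 points).
  x = 3: rhs = 5, matching y values: none (0 points).
  x = 4: rhs = 4, matching y values: 2, 11 (2 points).
  x = 5: rhs = 1, matching y values: 1, 12 (2 points).
  x = 6: rhs = 2, matching y values: none (0 points).
  x = 7: rhs = 0, matching y values: 0 (1 points).
  x = 8: rhs = 1, matching y values: 1, 12 (2 points).
  x = 9: rhs = 11, matching y values: none (0 points).
  x = 10: rhs = 10, matching y values: 6, 7 (2 points).
  x = 11: rhs = 4, matching y values: 2, 11 (2 points).
  x = 12: rhs = 12, matching y values: 5, 8 (2 points).
Total affine count: 17.
Full point count |E(F_13)| = 17 + 1 = 18.
Hasse bound: |18 − (13+1)| = |4| = 4 ≤ 2√13 ≈ 7.2111 ✓.


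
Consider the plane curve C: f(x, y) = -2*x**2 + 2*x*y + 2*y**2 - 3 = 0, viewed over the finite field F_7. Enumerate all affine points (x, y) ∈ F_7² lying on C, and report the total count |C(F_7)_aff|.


Affine F_7-points: {(1, 2), (1, 4), (3, 0), (3, 4), (4, 0), (4, 3), (6, 3), (6, 5)}; count = 8.

For each of the 49 pairs (x, y) ∈ F_7², evaluate f(x, y) mod 7. Record the zeros.
  x = 0: [0↦4, 1↦6, 2↦5, 3↦1, 4↦1, 5↦5, 6↦6]  zeros at y ∈ ∅
  x = 1: [0↦2, 1↦6, 2↦0, 3↦5, 4↦0, 5↦6, 6↦2]  zeros at y ∈ {2, 4}
  x = 2: [0↦3, 1↦2, 2↦5, 3↦5, 4↦2, 5↦3, 6↦1]  zeros at y ∈ ∅
  x = 3: [0↦0, 1↦1, 2↦6, 3↦1, 4↦0, 5↦3, 6↦3]  zeros at y ∈ {0, 4}
  x = 4: [0↦0, 1↦3, 2↦3, 3↦0, 4↦1, 5↦6, 6↦1]  zeros at y ∈ {0, 3}
  x = 5: [0↦3, 1↦1, 2↦3, 3↦2, 4↦5, 5↦5, 6↦2]  zeros at y ∈ ∅
  x = 6: [0↦2, 1↦2, 2↦6, 3↦0, 4↦5, 5↦0, 6↦6]  zeros at y ∈ {3, 5}
Collecting zeros: affine points = {(1, 2), (1, 4), (3, 0), (3, 4), (4, 0), (4, 3), (6, 3), (6, 5)}.
Total count |C(F_7)_aff| = 8.
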